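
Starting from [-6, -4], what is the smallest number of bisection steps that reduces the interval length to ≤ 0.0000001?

Width after n steps is 2/2^n. Need 2^n ≥ 2/0.0000001 = 20000000.
2^24 = 16777216 < 20000000 ≤ 2^25 = 33554432, so n = 25.

25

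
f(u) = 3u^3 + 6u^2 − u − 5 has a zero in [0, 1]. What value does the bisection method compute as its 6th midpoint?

u = 0.5 gives f = -3.625, negative; keep [0.5, 1]
u = 0.75 gives f = -1.109375, negative; keep [0.75, 1]
u = 0.875 gives f = 0.728516, positive; keep [0.75, 0.875]
u = 0.8125 gives f = -0.2424, negative; keep [0.8125, 0.875]
u = 0.84375 gives f = 0.2298, positive; keep [0.8125, 0.84375]
u = 0.828125 gives f = -0.0096, negative; keep [0.828125, 0.84375]

0.828125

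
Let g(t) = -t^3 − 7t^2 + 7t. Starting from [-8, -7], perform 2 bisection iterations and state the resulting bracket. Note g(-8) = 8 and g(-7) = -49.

m = -7.5, g(m) = -24.375 (−); new bracket [-8, -7.5]
m = -7.75, g(m) = -9.203125 (−); new bracket [-8, -7.75]

[-8, -7.75]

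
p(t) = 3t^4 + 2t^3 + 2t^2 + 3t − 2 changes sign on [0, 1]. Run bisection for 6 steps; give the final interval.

[0.4375, 0.453125]

p(0.5) = 0.4375 > 0, so the root lies in [0, 0.5]
p(0.25) = -1.082031 < 0, so the root lies in [0.25, 0.5]
p(0.375) = -0.428955 < 0, so the root lies in [0.375, 0.5]
p(0.4375) = -0.0273 < 0, so the root lies in [0.4375, 0.5]
p(0.46875) = 0.1965 > 0, so the root lies in [0.4375, 0.46875]
p(0.453125) = 0.0826 > 0, so the root lies in [0.4375, 0.453125]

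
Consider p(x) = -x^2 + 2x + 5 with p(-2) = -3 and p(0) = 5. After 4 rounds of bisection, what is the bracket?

[-1.5, -1.375]

m = -1, p(m) = 2 (+); new bracket [-2, -1]
m = -1.5, p(m) = -0.25 (−); new bracket [-1.5, -1]
m = -1.25, p(m) = 0.9375 (+); new bracket [-1.5, -1.25]
m = -1.375, p(m) = 0.3594 (+); new bracket [-1.5, -1.375]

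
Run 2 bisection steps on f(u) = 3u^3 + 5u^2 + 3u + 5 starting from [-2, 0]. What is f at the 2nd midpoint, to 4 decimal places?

midpoint -1: f = 4 > 0 → [-2, -1]
midpoint -1.5: f = 1.625 > 0 → [-2, -1.5]

1.6250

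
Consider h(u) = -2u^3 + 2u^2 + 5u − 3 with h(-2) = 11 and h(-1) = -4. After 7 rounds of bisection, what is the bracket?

midpoint -1.5: h = 0.75 > 0 → [-1.5, -1]
midpoint -1.25: h = -2.21875 < 0 → [-1.5, -1.25]
midpoint -1.375: h = -0.894531 < 0 → [-1.5, -1.375]
midpoint -1.4375: h = -0.1138 < 0 → [-1.5, -1.4375]
midpoint -1.46875: h = 0.3076 > 0 → [-1.46875, -1.4375]
midpoint -1.453125: h = 0.0943 > 0 → [-1.453125, -1.4375]
midpoint -1.4453125: h = -0.0104 < 0 → [-1.453125, -1.4453125]

[-1.453125, -1.4453125]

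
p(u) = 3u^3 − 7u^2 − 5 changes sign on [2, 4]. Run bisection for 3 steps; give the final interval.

[2.5, 2.75]

u = 3 gives p = 13, positive; keep [2, 3]
u = 2.5 gives p = -1.875, negative; keep [2.5, 3]
u = 2.75 gives p = 4.453125, positive; keep [2.5, 2.75]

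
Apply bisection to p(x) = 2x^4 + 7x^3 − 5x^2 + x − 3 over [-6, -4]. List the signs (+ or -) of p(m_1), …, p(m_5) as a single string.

m = -5, p(m) = 242 (+); new bracket [-5, -4]
m = -4.5, p(m) = 73.5 (+); new bracket [-4.5, -4]
m = -4.25, p(m) = 17.585938 (+); new bracket [-4.25, -4]
m = -4.125, p(m) = -4.4663 (−); new bracket [-4.25, -4.125]
m = -4.1875, p(m) = 6.1009 (+); new bracket [-4.1875, -4.125]

+++-+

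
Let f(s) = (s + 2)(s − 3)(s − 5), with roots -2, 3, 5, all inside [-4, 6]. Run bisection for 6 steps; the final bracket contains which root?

-2

s = 1 gives f = 24, positive; keep [-4, 1]
s = -1.5 gives f = 14.625, positive; keep [-4, -1.5]
s = -2.75 gives f = -33.421875, negative; keep [-2.75, -1.5]
s = -2.125 gives f = -4.5645, negative; keep [-2.125, -1.5]
s = -1.8125 gives f = 6.1472, positive; keep [-2.125, -1.8125]
s = -1.96875 gives f = 1.0821, positive; keep [-2.125, -1.96875]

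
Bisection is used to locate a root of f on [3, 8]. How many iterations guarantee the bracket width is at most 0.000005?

20

Width after n steps is 5/2^n. Need 2^n ≥ 5/0.000005 = 1000000.
2^19 = 524288 < 1000000 ≤ 2^20 = 1048576, so n = 20.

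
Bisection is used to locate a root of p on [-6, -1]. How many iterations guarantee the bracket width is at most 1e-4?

16

Width after n steps is 5/2^n. Need 2^n ≥ 5/1e-4 = 50000.
2^15 = 32768 < 50000 ≤ 2^16 = 65536, so n = 16.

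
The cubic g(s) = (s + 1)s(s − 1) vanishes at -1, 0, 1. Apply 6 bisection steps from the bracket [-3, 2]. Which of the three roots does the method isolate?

midpoint -0.5: g = 0.375 > 0 → [-3, -0.5]
midpoint -1.75: g = -3.609375 < 0 → [-1.75, -0.5]
midpoint -1.125: g = -0.298828 < 0 → [-1.125, -0.5]
midpoint -0.8125: g = 0.2761 > 0 → [-1.125, -0.8125]
midpoint -0.96875: g = 0.0596 > 0 → [-1.125, -0.96875]
midpoint -1.046875: g = -0.1004 < 0 → [-1.046875, -0.96875]

-1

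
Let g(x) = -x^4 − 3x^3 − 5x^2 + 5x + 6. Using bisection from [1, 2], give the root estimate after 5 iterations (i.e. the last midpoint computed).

1.09375

midpoint 1.5: g = -12.9375 < 0 → [1, 1.5]
midpoint 1.25: g = -3.863281 < 0 → [1, 1.25]
midpoint 1.125: g = -0.576416 < 0 → [1, 1.125]
midpoint 1.0625: g = 0.7952 > 0 → [1.0625, 1.125]
midpoint 1.09375: g = 0.1309 > 0 → [1.09375, 1.125]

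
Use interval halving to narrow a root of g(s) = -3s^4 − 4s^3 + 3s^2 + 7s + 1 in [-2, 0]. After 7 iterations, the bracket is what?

s = -1 gives g = -2, negative; keep [-1, 0]
s = -0.5 gives g = -1.4375, negative; keep [-0.5, 0]
s = -0.25 gives g = -0.511719, negative; keep [-0.25, 0]
s = -0.125 gives g = 0.179, positive; keep [-0.25, -0.125]
s = -0.1875 gives g = -0.1844, negative; keep [-0.1875, -0.125]
s = -0.15625 gives g = -0.007, negative; keep [-0.15625, -0.125]
s = -0.140625 gives g = 0.0849, positive; keep [-0.15625, -0.140625]

[-0.15625, -0.140625]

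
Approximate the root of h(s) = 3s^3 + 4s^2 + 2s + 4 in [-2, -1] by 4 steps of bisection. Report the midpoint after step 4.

h(-1.5) = -0.125 < 0, so the root lies in [-1.5, -1]
h(-1.25) = 1.890625 > 0, so the root lies in [-1.5, -1.25]
h(-1.375) = 1.013672 > 0, so the root lies in [-1.5, -1.375]
h(-1.4375) = 0.4792 > 0, so the root lies in [-1.5, -1.4375]

-1.4375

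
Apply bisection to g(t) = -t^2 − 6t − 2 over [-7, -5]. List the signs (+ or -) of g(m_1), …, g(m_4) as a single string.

g(-6) = -2 < 0, so the root lies in [-6, -5]
g(-5.5) = 0.75 > 0, so the root lies in [-6, -5.5]
g(-5.75) = -0.5625 < 0, so the root lies in [-5.75, -5.5]
g(-5.625) = 0.1094 > 0, so the root lies in [-5.75, -5.625]

-+-+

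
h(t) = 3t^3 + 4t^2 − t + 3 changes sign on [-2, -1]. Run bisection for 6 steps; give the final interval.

t = -1.5 gives h = 3.375, positive; keep [-2, -1.5]
t = -1.75 gives h = 0.921875, positive; keep [-2, -1.75]
t = -1.875 gives h = -0.837891, negative; keep [-1.875, -1.75]
t = -1.8125 gives h = 0.0901, positive; keep [-1.875, -1.8125]
t = -1.84375 gives h = -0.3616, negative; keep [-1.84375, -1.8125]
t = -1.828125 gives h = -0.1327, negative; keep [-1.828125, -1.8125]

[-1.828125, -1.8125]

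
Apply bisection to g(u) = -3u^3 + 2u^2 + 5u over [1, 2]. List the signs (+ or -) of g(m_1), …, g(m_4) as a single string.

midpoint 1.5: g = 1.875 > 0 → [1.5, 2]
midpoint 1.75: g = -1.203125 < 0 → [1.5, 1.75]
midpoint 1.625: g = 0.533203 > 0 → [1.625, 1.75]
midpoint 1.6875: g = -0.2834 < 0 → [1.625, 1.6875]

+-+-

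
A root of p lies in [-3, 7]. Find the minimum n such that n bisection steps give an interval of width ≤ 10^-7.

27

Width after n steps is 10/2^n. Need 2^n ≥ 10/10^-7 = 100000000.
2^26 = 67108864 < 100000000 ≤ 2^27 = 134217728, so n = 27.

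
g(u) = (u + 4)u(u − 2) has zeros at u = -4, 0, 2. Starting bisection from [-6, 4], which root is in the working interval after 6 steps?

-4

g(-1) = 9 > 0, so the root lies in [-6, -1]
g(-3.5) = 9.625 > 0, so the root lies in [-6, -3.5]
g(-4.75) = -24.046875 < 0, so the root lies in [-4.75, -3.5]
g(-4.125) = -3.1582 < 0, so the root lies in [-4.125, -3.5]
g(-3.8125) = 4.155 > 0, so the root lies in [-4.125, -3.8125]
g(-3.96875) = 0.7403 > 0, so the root lies in [-4.125, -3.96875]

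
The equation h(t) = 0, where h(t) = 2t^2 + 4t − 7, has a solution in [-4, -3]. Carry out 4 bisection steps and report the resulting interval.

[-3.125, -3.0625]

m = -3.5, h(m) = 3.5 (+); new bracket [-3.5, -3]
m = -3.25, h(m) = 1.125 (+); new bracket [-3.25, -3]
m = -3.125, h(m) = 0.03125 (+); new bracket [-3.125, -3]
m = -3.0625, h(m) = -0.4922 (−); new bracket [-3.125, -3.0625]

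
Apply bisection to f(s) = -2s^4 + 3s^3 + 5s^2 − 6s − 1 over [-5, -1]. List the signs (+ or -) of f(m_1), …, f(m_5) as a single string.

---++

midpoint -3: f = -181 < 0 → [-3, -1]
midpoint -2: f = -25 < 0 → [-2, -1]
midpoint -1.5: f = -1 < 0 → [-1.5, -1]
midpoint -1.25: f = 3.5703 > 0 → [-1.5, -1.25]
midpoint -1.375: f = 1.7554 > 0 → [-1.5, -1.375]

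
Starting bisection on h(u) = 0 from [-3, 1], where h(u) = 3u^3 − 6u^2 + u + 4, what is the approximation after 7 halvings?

h(-1) = -6 < 0, so the root lies in [-1, 1]
h(0) = 4 > 0, so the root lies in [-1, 0]
h(-0.5) = 1.625 > 0, so the root lies in [-1, -0.5]
h(-0.75) = -1.3906 < 0, so the root lies in [-0.75, -0.5]
h(-0.625) = 0.2988 > 0, so the root lies in [-0.75, -0.625]
h(-0.6875) = -0.4983 < 0, so the root lies in [-0.6875, -0.625]
h(-0.65625) = -0.0881 < 0, so the root lies in [-0.65625, -0.625]

-0.65625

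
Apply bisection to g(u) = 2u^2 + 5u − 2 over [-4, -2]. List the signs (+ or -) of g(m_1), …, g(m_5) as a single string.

u = -3 gives g = 1, positive; keep [-3, -2]
u = -2.5 gives g = -2, negative; keep [-3, -2.5]
u = -2.75 gives g = -0.625, negative; keep [-3, -2.75]
u = -2.875 gives g = 0.1562, positive; keep [-2.875, -2.75]
u = -2.8125 gives g = -0.2422, negative; keep [-2.875, -2.8125]

+--+-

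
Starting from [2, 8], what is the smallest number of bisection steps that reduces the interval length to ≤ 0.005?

11

Width after n steps is 6/2^n. Need 2^n ≥ 6/0.005 = 1200.
2^10 = 1024 < 1200 ≤ 2^11 = 2048, so n = 11.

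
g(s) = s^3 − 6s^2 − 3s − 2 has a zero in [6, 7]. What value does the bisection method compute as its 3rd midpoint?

m = 6.5, g(m) = -0.375 (−); new bracket [6.5, 7]
m = 6.75, g(m) = 11.921875 (+); new bracket [6.5, 6.75]
m = 6.625, g(m) = 5.556641 (+); new bracket [6.5, 6.625]

6.625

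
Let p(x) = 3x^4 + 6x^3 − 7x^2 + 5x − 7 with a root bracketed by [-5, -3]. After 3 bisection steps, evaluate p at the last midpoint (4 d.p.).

midpoint -4: p = 245 > 0 → [-4, -3]
midpoint -3.5: p = 82.6875 > 0 → [-3.5, -3]
midpoint -3.25: p = 31.542969 > 0 → [-3.25, -3]

31.5430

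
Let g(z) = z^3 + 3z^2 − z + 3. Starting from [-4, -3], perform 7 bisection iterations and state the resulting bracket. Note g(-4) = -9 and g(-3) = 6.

g(-3.5) = 0.375 > 0, so the root lies in [-4, -3.5]
g(-3.75) = -3.796875 < 0, so the root lies in [-3.75, -3.5]
g(-3.625) = -1.587891 < 0, so the root lies in [-3.625, -3.5]
g(-3.5625) = -0.5764 < 0, so the root lies in [-3.5625, -3.5]
g(-3.53125) = -0.0933 < 0, so the root lies in [-3.53125, -3.5]
g(-3.515625) = 0.1427 > 0, so the root lies in [-3.53125, -3.515625]
g(-3.5234375) = 0.0252 > 0, so the root lies in [-3.53125, -3.5234375]

[-3.53125, -3.5234375]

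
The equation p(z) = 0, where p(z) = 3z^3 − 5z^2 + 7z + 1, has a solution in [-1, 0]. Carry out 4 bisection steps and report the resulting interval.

p(-0.5) = -4.125 < 0, so the root lies in [-0.5, 0]
p(-0.25) = -1.109375 < 0, so the root lies in [-0.25, 0]
p(-0.125) = 0.041016 > 0, so the root lies in [-0.25, -0.125]
p(-0.1875) = -0.5081 < 0, so the root lies in [-0.1875, -0.125]

[-0.1875, -0.125]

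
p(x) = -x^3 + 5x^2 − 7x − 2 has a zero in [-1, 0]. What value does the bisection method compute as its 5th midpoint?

p(-0.5) = 2.875 > 0, so the root lies in [-0.5, 0]
p(-0.25) = 0.078125 > 0, so the root lies in [-0.25, 0]
p(-0.125) = -1.044922 < 0, so the root lies in [-0.25, -0.125]
p(-0.1875) = -0.5051 < 0, so the root lies in [-0.25, -0.1875]
p(-0.21875) = -0.219 < 0, so the root lies in [-0.25, -0.21875]

-0.21875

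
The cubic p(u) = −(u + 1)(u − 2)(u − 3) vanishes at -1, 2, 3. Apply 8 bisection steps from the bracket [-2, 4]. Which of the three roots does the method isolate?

p(1) = -4 < 0, so the root lies in [-2, 1]
p(-0.5) = -4.375 < 0, so the root lies in [-2, -0.5]
p(-1.25) = 3.453125 > 0, so the root lies in [-1.25, -0.5]
p(-0.875) = -1.3926 < 0, so the root lies in [-1.25, -0.875]
p(-1.0625) = 0.7776 > 0, so the root lies in [-1.0625, -0.875]
p(-0.96875) = -0.3682 < 0, so the root lies in [-1.0625, -0.96875]
p(-1.015625) = 0.1892 > 0, so the root lies in [-1.015625, -0.96875]
p(-0.9921875) = -0.0933 < 0, so the root lies in [-1.015625, -0.9921875]

-1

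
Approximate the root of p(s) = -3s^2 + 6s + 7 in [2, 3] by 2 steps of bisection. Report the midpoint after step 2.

s = 2.5 gives p = 3.25, positive; keep [2.5, 3]
s = 2.75 gives p = 0.8125, positive; keep [2.75, 3]

2.75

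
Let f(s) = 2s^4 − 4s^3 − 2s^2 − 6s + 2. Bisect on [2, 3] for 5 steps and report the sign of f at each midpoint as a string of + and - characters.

-+---

f(2.5) = -9.875 < 0, so the root lies in [2.5, 3]
f(2.75) = 1.570312 > 0, so the root lies in [2.5, 2.75]
f(2.625) = -4.921387 < 0, so the root lies in [2.625, 2.75]
f(2.6875) = -1.8803 < 0, so the root lies in [2.6875, 2.75]
f(2.71875) = -0.2078 < 0, so the root lies in [2.71875, 2.75]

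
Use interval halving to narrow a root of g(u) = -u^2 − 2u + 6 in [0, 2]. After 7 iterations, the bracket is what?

[1.640625, 1.65625]

u = 1 gives g = 3, positive; keep [1, 2]
u = 1.5 gives g = 0.75, positive; keep [1.5, 2]
u = 1.75 gives g = -0.5625, negative; keep [1.5, 1.75]
u = 1.625 gives g = 0.1094, positive; keep [1.625, 1.75]
u = 1.6875 gives g = -0.2227, negative; keep [1.625, 1.6875]
u = 1.65625 gives g = -0.0557, negative; keep [1.625, 1.65625]
u = 1.640625 gives g = 0.0271, positive; keep [1.640625, 1.65625]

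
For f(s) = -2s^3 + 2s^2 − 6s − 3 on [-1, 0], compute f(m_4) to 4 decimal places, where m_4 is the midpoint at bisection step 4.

midpoint -0.5: f = 0.75 > 0 → [-0.5, 0]
midpoint -0.25: f = -1.34375 < 0 → [-0.5, -0.25]
midpoint -0.375: f = -0.363281 < 0 → [-0.5, -0.375]
midpoint -0.4375: f = 0.1753 > 0 → [-0.4375, -0.375]

0.1753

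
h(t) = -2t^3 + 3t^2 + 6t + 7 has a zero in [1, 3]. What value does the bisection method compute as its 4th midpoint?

2.875

h(2) = 15 > 0, so the root lies in [2, 3]
h(2.5) = 9.5 > 0, so the root lies in [2.5, 3]
h(2.75) = 4.59375 > 0, so the root lies in [2.75, 3]
h(2.875) = 1.5195 > 0, so the root lies in [2.875, 3]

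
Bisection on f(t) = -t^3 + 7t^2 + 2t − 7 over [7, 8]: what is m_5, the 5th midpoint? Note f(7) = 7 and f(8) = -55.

7.15625

t = 7.5 gives f = -20.125, negative; keep [7, 7.5]
t = 7.25 gives f = -5.640625, negative; keep [7, 7.25]
t = 7.125 gives f = 0.904297, positive; keep [7.125, 7.25]
t = 7.1875 gives f = -2.3113, negative; keep [7.125, 7.1875]
t = 7.15625 gives f = -0.6894, negative; keep [7.125, 7.15625]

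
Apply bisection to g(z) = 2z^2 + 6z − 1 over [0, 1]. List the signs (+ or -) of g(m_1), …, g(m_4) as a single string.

++-+

g(0.5) = 2.5 > 0, so the root lies in [0, 0.5]
g(0.25) = 0.625 > 0, so the root lies in [0, 0.25]
g(0.125) = -0.21875 < 0, so the root lies in [0.125, 0.25]
g(0.1875) = 0.1953 > 0, so the root lies in [0.125, 0.1875]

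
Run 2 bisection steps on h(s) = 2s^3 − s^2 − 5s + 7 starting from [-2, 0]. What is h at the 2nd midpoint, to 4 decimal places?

5.5000

h(-1) = 9 > 0, so the root lies in [-2, -1]
h(-1.5) = 5.5 > 0, so the root lies in [-2, -1.5]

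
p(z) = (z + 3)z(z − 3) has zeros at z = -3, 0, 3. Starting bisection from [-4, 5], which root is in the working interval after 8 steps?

3

m = 0.5, p(m) = -4.375 (−); new bracket [0.5, 5]
m = 2.75, p(m) = -3.953125 (−); new bracket [2.75, 5]
m = 3.875, p(m) = 23.310547 (+); new bracket [2.75, 3.875]
m = 3.3125, p(m) = 6.5344 (+); new bracket [2.75, 3.3125]
m = 3.03125, p(m) = 0.5713 (+); new bracket [2.75, 3.03125]
m = 2.890625, p(m) = -1.8624 (−); new bracket [2.890625, 3.03125]
m = 2.9609375, p(m) = -0.6895 (−); new bracket [2.9609375, 3.03125]
m = 2.99609375, p(m) = -0.0702 (−); new bracket [2.99609375, 3.03125]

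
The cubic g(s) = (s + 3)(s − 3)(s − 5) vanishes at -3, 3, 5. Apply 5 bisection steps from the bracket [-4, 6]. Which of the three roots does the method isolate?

-3

g(1) = 32 > 0, so the root lies in [-4, 1]
g(-1.5) = 43.875 > 0, so the root lies in [-4, -1.5]
g(-2.75) = 11.140625 > 0, so the root lies in [-4, -2.75]
g(-3.375) = -20.0215 < 0, so the root lies in [-3.375, -2.75]
g(-3.0625) = -3.0549 < 0, so the root lies in [-3.0625, -2.75]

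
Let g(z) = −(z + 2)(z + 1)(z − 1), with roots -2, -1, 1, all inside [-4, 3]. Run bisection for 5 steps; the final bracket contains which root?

g(-0.5) = 1.125 > 0, so the root lies in [-0.5, 3]
g(1.25) = -1.828125 < 0, so the root lies in [-0.5, 1.25]
g(0.375) = 2.041016 > 0, so the root lies in [0.375, 1.25]
g(0.8125) = 0.9558 > 0, so the root lies in [0.8125, 1.25]
g(1.03125) = -0.1924 < 0, so the root lies in [0.8125, 1.03125]

1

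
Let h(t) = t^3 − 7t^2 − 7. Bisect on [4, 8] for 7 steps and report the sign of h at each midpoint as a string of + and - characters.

t = 6 gives h = -43, negative; keep [6, 8]
t = 7 gives h = -7, negative; keep [7, 8]
t = 7.5 gives h = 21.125, positive; keep [7, 7.5]
t = 7.25 gives h = 6.1406, positive; keep [7, 7.25]
t = 7.125 gives h = -0.6543, negative; keep [7.125, 7.25]
t = 7.1875 gives h = 2.6863, positive; keep [7.125, 7.1875]
t = 7.15625 gives h = 1.0019, positive; keep [7.125, 7.15625]

--++-++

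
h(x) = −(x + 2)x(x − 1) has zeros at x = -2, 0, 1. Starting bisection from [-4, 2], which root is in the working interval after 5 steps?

-2

midpoint -1: h = -2 < 0 → [-4, -1]
midpoint -2.5: h = 4.375 > 0 → [-2.5, -1]
midpoint -1.75: h = -1.203125 < 0 → [-2.5, -1.75]
midpoint -2.125: h = 0.8301 > 0 → [-2.125, -1.75]
midpoint -1.9375: h = -0.3557 < 0 → [-2.125, -1.9375]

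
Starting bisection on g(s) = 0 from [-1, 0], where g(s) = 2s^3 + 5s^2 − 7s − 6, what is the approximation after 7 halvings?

-0.6328125

m = -0.5, g(m) = -1.5 (−); new bracket [-1, -0.5]
m = -0.75, g(m) = 1.21875 (+); new bracket [-0.75, -0.5]
m = -0.625, g(m) = -0.160156 (−); new bracket [-0.75, -0.625]
m = -0.6875, g(m) = 0.5259 (+); new bracket [-0.6875, -0.625]
m = -0.65625, g(m) = 0.1818 (+); new bracket [-0.65625, -0.625]
m = -0.640625, g(m) = 0.0106 (+); new bracket [-0.640625, -0.625]
m = -0.6328125, g(m) = -0.0749 (−); new bracket [-0.640625, -0.6328125]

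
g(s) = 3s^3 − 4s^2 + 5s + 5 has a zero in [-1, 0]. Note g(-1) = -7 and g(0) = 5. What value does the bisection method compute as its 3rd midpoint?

-0.625

g(-0.5) = 1.125 > 0, so the root lies in [-1, -0.5]
g(-0.75) = -2.265625 < 0, so the root lies in [-0.75, -0.5]
g(-0.625) = -0.419922 < 0, so the root lies in [-0.625, -0.5]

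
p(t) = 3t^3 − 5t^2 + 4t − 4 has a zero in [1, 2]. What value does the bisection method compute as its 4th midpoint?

1.4375

m = 1.5, p(m) = 0.875 (+); new bracket [1, 1.5]
m = 1.25, p(m) = -0.953125 (−); new bracket [1.25, 1.5]
m = 1.375, p(m) = -0.154297 (−); new bracket [1.375, 1.5]
m = 1.4375, p(m) = 0.3293 (+); new bracket [1.375, 1.4375]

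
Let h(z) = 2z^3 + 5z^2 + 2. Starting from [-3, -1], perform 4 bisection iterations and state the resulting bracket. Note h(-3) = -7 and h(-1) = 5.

midpoint -2: h = 6 > 0 → [-3, -2]
midpoint -2.5: h = 2 > 0 → [-3, -2.5]
midpoint -2.75: h = -1.78125 < 0 → [-2.75, -2.5]
midpoint -2.625: h = 0.2773 > 0 → [-2.75, -2.625]

[-2.75, -2.625]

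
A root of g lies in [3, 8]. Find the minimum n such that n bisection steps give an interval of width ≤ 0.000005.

Width after n steps is 5/2^n. Need 2^n ≥ 5/0.000005 = 1000000.
2^19 = 524288 < 1000000 ≤ 2^20 = 1048576, so n = 20.

20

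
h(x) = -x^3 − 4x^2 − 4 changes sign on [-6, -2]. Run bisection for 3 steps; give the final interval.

m = -4, h(m) = -4 (−); new bracket [-6, -4]
m = -5, h(m) = 21 (+); new bracket [-5, -4]
m = -4.5, h(m) = 6.125 (+); new bracket [-4.5, -4]

[-4.5, -4]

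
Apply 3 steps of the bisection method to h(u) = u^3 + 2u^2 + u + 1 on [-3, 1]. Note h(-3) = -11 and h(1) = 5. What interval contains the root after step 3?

[-2, -1.5]

u = -1 gives h = 1, positive; keep [-3, -1]
u = -2 gives h = -1, negative; keep [-2, -1]
u = -1.5 gives h = 0.625, positive; keep [-2, -1.5]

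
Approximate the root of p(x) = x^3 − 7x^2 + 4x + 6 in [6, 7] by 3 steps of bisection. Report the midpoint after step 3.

6.125

m = 6.5, p(m) = 10.875 (+); new bracket [6, 6.5]
m = 6.25, p(m) = 1.703125 (+); new bracket [6, 6.25]
m = 6.125, p(m) = -2.326172 (−); new bracket [6.125, 6.25]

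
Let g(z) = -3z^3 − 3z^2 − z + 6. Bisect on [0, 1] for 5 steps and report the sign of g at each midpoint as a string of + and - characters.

+++-+

midpoint 0.5: g = 4.375 > 0 → [0.5, 1]
midpoint 0.75: g = 2.296875 > 0 → [0.75, 1]
midpoint 0.875: g = 0.818359 > 0 → [0.875, 1]
midpoint 0.9375: g = -0.0461 < 0 → [0.875, 0.9375]
midpoint 0.90625: g = 0.397 > 0 → [0.90625, 0.9375]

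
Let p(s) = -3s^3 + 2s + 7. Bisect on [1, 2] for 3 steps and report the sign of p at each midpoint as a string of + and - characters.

m = 1.5, p(m) = -0.125 (−); new bracket [1, 1.5]
m = 1.25, p(m) = 3.640625 (+); new bracket [1.25, 1.5]
m = 1.375, p(m) = 1.951172 (+); new bracket [1.375, 1.5]

-++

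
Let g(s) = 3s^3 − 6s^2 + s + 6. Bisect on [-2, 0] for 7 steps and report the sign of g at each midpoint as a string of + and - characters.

midpoint -1: g = -4 < 0 → [-1, 0]
midpoint -0.5: g = 3.625 > 0 → [-1, -0.5]
midpoint -0.75: g = 0.609375 > 0 → [-1, -0.75]
midpoint -0.875: g = -1.4785 < 0 → [-0.875, -0.75]
midpoint -0.8125: g = -0.3826 < 0 → [-0.8125, -0.75]
midpoint -0.78125: g = 0.1261 > 0 → [-0.8125, -0.78125]
midpoint -0.796875: g = -0.125 < 0 → [-0.796875, -0.78125]

-++--+-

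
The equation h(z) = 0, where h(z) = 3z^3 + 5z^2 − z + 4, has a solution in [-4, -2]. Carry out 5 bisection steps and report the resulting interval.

z = -3 gives h = -29, negative; keep [-3, -2]
z = -2.5 gives h = -9.125, negative; keep [-2.5, -2]
z = -2.25 gives h = -2.609375, negative; keep [-2.25, -2]
z = -2.125 gives h = -0.084, negative; keep [-2.125, -2]
z = -2.0625 gives h = 1.011, positive; keep [-2.125, -2.0625]

[-2.125, -2.0625]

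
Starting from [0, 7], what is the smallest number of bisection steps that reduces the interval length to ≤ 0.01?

Width after n steps is 7/2^n. Need 2^n ≥ 7/0.01 = 700.
2^9 = 512 < 700 ≤ 2^10 = 1024, so n = 10.

10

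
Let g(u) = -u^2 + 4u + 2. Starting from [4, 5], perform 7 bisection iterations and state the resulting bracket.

midpoint 4.5: g = -0.25 < 0 → [4, 4.5]
midpoint 4.25: g = 0.9375 > 0 → [4.25, 4.5]
midpoint 4.375: g = 0.359375 > 0 → [4.375, 4.5]
midpoint 4.4375: g = 0.0586 > 0 → [4.4375, 4.5]
midpoint 4.46875: g = -0.0947 < 0 → [4.4375, 4.46875]
midpoint 4.453125: g = -0.0178 < 0 → [4.4375, 4.453125]
midpoint 4.4453125: g = 0.0204 > 0 → [4.4453125, 4.453125]

[4.4453125, 4.453125]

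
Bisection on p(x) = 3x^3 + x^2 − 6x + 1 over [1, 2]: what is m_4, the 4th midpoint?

midpoint 1.5: p = 4.375 > 0 → [1, 1.5]
midpoint 1.25: p = 0.921875 > 0 → [1, 1.25]
midpoint 1.125: p = -0.212891 < 0 → [1.125, 1.25]
midpoint 1.1875: p = 0.3088 > 0 → [1.125, 1.1875]

1.1875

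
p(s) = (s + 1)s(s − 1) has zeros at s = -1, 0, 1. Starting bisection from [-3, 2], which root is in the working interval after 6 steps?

-1

s = -0.5 gives p = 0.375, positive; keep [-3, -0.5]
s = -1.75 gives p = -3.609375, negative; keep [-1.75, -0.5]
s = -1.125 gives p = -0.298828, negative; keep [-1.125, -0.5]
s = -0.8125 gives p = 0.2761, positive; keep [-1.125, -0.8125]
s = -0.96875 gives p = 0.0596, positive; keep [-1.125, -0.96875]
s = -1.046875 gives p = -0.1004, negative; keep [-1.046875, -0.96875]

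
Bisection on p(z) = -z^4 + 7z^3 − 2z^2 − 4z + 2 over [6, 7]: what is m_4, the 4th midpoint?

6.5625

p(6.5) = 28.8125 > 0, so the root lies in [6.5, 7]
p(6.75) = -39.238281 < 0, so the root lies in [6.5, 6.75]
p(6.625) = -3.240479 < 0, so the root lies in [6.5, 6.625]
p(6.5625) = 13.2649 > 0, so the root lies in [6.5625, 6.625]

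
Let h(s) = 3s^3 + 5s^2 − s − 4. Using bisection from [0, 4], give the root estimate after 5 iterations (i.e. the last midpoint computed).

h(2) = 38 > 0, so the root lies in [0, 2]
h(1) = 3 > 0, so the root lies in [0, 1]
h(0.5) = -2.875 < 0, so the root lies in [0.5, 1]
h(0.75) = -0.6719 < 0, so the root lies in [0.75, 1]
h(0.875) = 0.9629 > 0, so the root lies in [0.75, 0.875]

0.875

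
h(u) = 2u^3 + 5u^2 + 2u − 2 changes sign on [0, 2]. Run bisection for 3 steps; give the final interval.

midpoint 1: h = 7 > 0 → [0, 1]
midpoint 0.5: h = 0.5 > 0 → [0, 0.5]
midpoint 0.25: h = -1.15625 < 0 → [0.25, 0.5]

[0.25, 0.5]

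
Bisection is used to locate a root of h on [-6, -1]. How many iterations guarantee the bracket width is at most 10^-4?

Width after n steps is 5/2^n. Need 2^n ≥ 5/10^-4 = 50000.
2^15 = 32768 < 50000 ≤ 2^16 = 65536, so n = 16.

16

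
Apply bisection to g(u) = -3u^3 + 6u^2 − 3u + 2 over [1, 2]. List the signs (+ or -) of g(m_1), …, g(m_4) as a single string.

+-+-

u = 1.5 gives g = 0.875, positive; keep [1.5, 2]
u = 1.75 gives g = -0.953125, negative; keep [1.5, 1.75]
u = 1.625 gives g = 0.095703, positive; keep [1.625, 1.75]
u = 1.6875 gives g = -0.3928, negative; keep [1.625, 1.6875]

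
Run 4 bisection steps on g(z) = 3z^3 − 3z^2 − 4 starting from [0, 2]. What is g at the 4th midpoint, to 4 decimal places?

z = 1 gives g = -4, negative; keep [1, 2]
z = 1.5 gives g = -0.625, negative; keep [1.5, 2]
z = 1.75 gives g = 2.890625, positive; keep [1.5, 1.75]
z = 1.625 gives g = 0.9512, positive; keep [1.5, 1.625]

0.9512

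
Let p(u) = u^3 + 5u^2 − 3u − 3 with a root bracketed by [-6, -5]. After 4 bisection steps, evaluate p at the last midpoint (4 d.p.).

0.3772

u = -5.5 gives p = -1.625, negative; keep [-5.5, -5]
u = -5.25 gives p = 5.859375, positive; keep [-5.5, -5.25]
u = -5.375 gives p = 2.291016, positive; keep [-5.5, -5.375]
u = -5.4375 gives p = 0.3772, positive; keep [-5.5, -5.4375]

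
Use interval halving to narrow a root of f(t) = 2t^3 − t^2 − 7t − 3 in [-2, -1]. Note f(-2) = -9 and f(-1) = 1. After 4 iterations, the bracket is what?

[-1.3125, -1.25]

midpoint -1.5: f = -1.5 < 0 → [-1.5, -1]
midpoint -1.25: f = 0.28125 > 0 → [-1.5, -1.25]
midpoint -1.375: f = -0.464844 < 0 → [-1.375, -1.25]
midpoint -1.3125: f = -0.0571 < 0 → [-1.3125, -1.25]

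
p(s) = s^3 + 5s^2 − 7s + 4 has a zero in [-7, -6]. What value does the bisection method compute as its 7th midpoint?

-6.2265625

m = -6.5, p(m) = -13.875 (−); new bracket [-6.5, -6]
m = -6.25, p(m) = -1.078125 (−); new bracket [-6.25, -6]
m = -6.125, p(m) = 4.669922 (+); new bracket [-6.25, -6.125]
m = -6.1875, p(m) = 1.8489 (+); new bracket [-6.25, -6.1875]
m = -6.21875, p(m) = 0.3987 (+); new bracket [-6.25, -6.21875]
m = -6.234375, p(m) = -0.3364 (−); new bracket [-6.234375, -6.21875]
m = -6.2265625, p(m) = 0.032 (+); new bracket [-6.234375, -6.2265625]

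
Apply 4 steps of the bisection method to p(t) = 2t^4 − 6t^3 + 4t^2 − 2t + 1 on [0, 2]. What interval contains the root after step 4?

[0.625, 0.75]

midpoint 1: p = -1 < 0 → [0, 1]
midpoint 0.5: p = 0.375 > 0 → [0.5, 1]
midpoint 0.75: p = -0.148438 < 0 → [0.5, 0.75]
midpoint 0.625: p = 0.1528 > 0 → [0.625, 0.75]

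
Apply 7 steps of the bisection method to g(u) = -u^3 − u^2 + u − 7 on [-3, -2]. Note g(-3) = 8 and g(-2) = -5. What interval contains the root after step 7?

[-2.515625, -2.5078125]

g(-2.5) = -0.125 < 0, so the root lies in [-3, -2.5]
g(-2.75) = 3.484375 > 0, so the root lies in [-2.75, -2.5]
g(-2.625) = 1.572266 > 0, so the root lies in [-2.625, -2.5]
g(-2.5625) = 0.6975 > 0, so the root lies in [-2.5625, -2.5]
g(-2.53125) = 0.2798 > 0, so the root lies in [-2.53125, -2.5]
g(-2.515625) = 0.0758 > 0, so the root lies in [-2.515625, -2.5]
g(-2.5078125) = -0.025 < 0, so the root lies in [-2.515625, -2.5078125]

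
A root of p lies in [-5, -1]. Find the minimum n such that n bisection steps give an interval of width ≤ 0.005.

Width after n steps is 4/2^n. Need 2^n ≥ 4/0.005 = 800.
2^9 = 512 < 800 ≤ 2^10 = 1024, so n = 10.

10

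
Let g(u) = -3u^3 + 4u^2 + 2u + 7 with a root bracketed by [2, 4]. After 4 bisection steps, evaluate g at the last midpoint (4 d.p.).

0.5254

midpoint 3: g = -32 < 0 → [2, 3]
midpoint 2.5: g = -9.875 < 0 → [2, 2.5]
midpoint 2.25: g = -2.421875 < 0 → [2, 2.25]
midpoint 2.125: g = 0.5254 > 0 → [2.125, 2.25]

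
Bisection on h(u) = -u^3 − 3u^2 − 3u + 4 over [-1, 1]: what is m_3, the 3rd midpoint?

0.75

m = 0, h(m) = 4 (+); new bracket [0, 1]
m = 0.5, h(m) = 1.625 (+); new bracket [0.5, 1]
m = 0.75, h(m) = -0.359375 (−); new bracket [0.5, 0.75]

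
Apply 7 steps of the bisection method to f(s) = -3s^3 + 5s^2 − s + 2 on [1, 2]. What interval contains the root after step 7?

midpoint 1.5: f = 1.625 > 0 → [1.5, 2]
midpoint 1.75: f = -0.515625 < 0 → [1.5, 1.75]
midpoint 1.625: f = 0.705078 > 0 → [1.625, 1.75]
midpoint 1.6875: f = 0.1345 > 0 → [1.6875, 1.75]
midpoint 1.71875: f = -0.1803 < 0 → [1.6875, 1.71875]
midpoint 1.703125: f = -0.0204 < 0 → [1.6875, 1.703125]
midpoint 1.6953125: f = 0.0577 > 0 → [1.6953125, 1.703125]

[1.6953125, 1.703125]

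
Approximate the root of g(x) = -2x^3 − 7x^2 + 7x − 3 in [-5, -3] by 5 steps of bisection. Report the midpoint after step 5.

-4.4375

x = -4 gives g = -15, negative; keep [-5, -4]
x = -4.5 gives g = 6, positive; keep [-4.5, -4]
x = -4.25 gives g = -5.65625, negative; keep [-4.5, -4.25]
x = -4.375 gives g = -0.1289, negative; keep [-4.5, -4.375]
x = -4.4375 gives g = 2.8589, positive; keep [-4.4375, -4.375]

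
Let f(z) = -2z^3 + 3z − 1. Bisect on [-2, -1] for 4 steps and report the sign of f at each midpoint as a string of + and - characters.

+-+-

z = -1.5 gives f = 1.25, positive; keep [-1.5, -1]
z = -1.25 gives f = -0.84375, negative; keep [-1.5, -1.25]
z = -1.375 gives f = 0.074219, positive; keep [-1.375, -1.25]
z = -1.3125 gives f = -0.4155, negative; keep [-1.375, -1.3125]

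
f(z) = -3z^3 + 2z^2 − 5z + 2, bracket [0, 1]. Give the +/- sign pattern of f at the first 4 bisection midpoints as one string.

-++-

f(0.5) = -0.375 < 0, so the root lies in [0, 0.5]
f(0.25) = 0.828125 > 0, so the root lies in [0.25, 0.5]
f(0.375) = 0.248047 > 0, so the root lies in [0.375, 0.5]
f(0.4375) = -0.0559 < 0, so the root lies in [0.375, 0.4375]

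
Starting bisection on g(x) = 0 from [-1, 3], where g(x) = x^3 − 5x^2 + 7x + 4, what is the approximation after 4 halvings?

-0.25

x = 1 gives g = 7, positive; keep [-1, 1]
x = 0 gives g = 4, positive; keep [-1, 0]
x = -0.5 gives g = -0.875, negative; keep [-0.5, 0]
x = -0.25 gives g = 1.9219, positive; keep [-0.5, -0.25]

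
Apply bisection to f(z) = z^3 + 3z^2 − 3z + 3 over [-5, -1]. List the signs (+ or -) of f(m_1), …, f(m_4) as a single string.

+-++

z = -3 gives f = 12, positive; keep [-5, -3]
z = -4 gives f = -1, negative; keep [-4, -3]
z = -3.5 gives f = 7.375, positive; keep [-4, -3.5]
z = -3.75 gives f = 3.7031, positive; keep [-4, -3.75]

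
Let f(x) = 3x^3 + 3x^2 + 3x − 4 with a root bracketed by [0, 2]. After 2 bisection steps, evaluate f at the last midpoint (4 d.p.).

-1.3750

x = 1 gives f = 5, positive; keep [0, 1]
x = 0.5 gives f = -1.375, negative; keep [0.5, 1]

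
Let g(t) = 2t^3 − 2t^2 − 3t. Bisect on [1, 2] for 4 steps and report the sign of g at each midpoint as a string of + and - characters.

--+-

t = 1.5 gives g = -2.25, negative; keep [1.5, 2]
t = 1.75 gives g = -0.65625, negative; keep [1.75, 2]
t = 1.875 gives g = 0.527344, positive; keep [1.75, 1.875]
t = 1.8125 gives g = -0.0991, negative; keep [1.8125, 1.875]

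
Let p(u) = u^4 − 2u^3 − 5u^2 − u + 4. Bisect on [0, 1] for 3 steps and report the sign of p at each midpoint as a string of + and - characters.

+-+

p(0.5) = 2.0625 > 0, so the root lies in [0.5, 1]
p(0.75) = -0.089844 < 0, so the root lies in [0.5, 0.75]
p(0.625) = 1.086182 > 0, so the root lies in [0.625, 0.75]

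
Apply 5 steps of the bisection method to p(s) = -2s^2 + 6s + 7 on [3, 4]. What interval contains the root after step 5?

[3.875, 3.90625]

p(3.5) = 3.5 > 0, so the root lies in [3.5, 4]
p(3.75) = 1.375 > 0, so the root lies in [3.75, 4]
p(3.875) = 0.21875 > 0, so the root lies in [3.875, 4]
p(3.9375) = -0.3828 < 0, so the root lies in [3.875, 3.9375]
p(3.90625) = -0.0801 < 0, so the root lies in [3.875, 3.90625]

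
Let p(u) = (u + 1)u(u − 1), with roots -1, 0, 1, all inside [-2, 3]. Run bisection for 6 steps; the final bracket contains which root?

1

p(0.5) = -0.375 < 0, so the root lies in [0.5, 3]
p(1.75) = 3.609375 > 0, so the root lies in [0.5, 1.75]
p(1.125) = 0.298828 > 0, so the root lies in [0.5, 1.125]
p(0.8125) = -0.2761 < 0, so the root lies in [0.8125, 1.125]
p(0.96875) = -0.0596 < 0, so the root lies in [0.96875, 1.125]
p(1.046875) = 0.1004 > 0, so the root lies in [0.96875, 1.046875]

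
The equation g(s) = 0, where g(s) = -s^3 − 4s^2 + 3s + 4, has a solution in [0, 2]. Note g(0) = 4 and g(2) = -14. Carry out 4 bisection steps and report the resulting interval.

m = 1, g(m) = 2 (+); new bracket [1, 2]
m = 1.5, g(m) = -3.875 (−); new bracket [1, 1.5]
m = 1.25, g(m) = -0.453125 (−); new bracket [1, 1.25]
m = 1.125, g(m) = 0.8887 (+); new bracket [1.125, 1.25]

[1.125, 1.25]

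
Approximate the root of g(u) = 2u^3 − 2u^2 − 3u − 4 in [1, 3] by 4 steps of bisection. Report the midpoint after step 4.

m = 2, g(m) = -2 (−); new bracket [2, 3]
m = 2.5, g(m) = 7.25 (+); new bracket [2, 2.5]
m = 2.25, g(m) = 1.90625 (+); new bracket [2, 2.25]
m = 2.125, g(m) = -0.2148 (−); new bracket [2.125, 2.25]

2.125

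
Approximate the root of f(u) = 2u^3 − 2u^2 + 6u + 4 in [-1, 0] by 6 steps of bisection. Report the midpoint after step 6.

midpoint -0.5: f = 0.25 > 0 → [-1, -0.5]
midpoint -0.75: f = -2.46875 < 0 → [-0.75, -0.5]
midpoint -0.625: f = -1.019531 < 0 → [-0.625, -0.5]
midpoint -0.5625: f = -0.3638 < 0 → [-0.5625, -0.5]
midpoint -0.53125: f = -0.0518 < 0 → [-0.53125, -0.5]
midpoint -0.515625: f = 0.1003 > 0 → [-0.53125, -0.515625]

-0.515625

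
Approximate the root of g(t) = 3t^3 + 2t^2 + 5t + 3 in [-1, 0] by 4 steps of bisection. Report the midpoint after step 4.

g(-0.5) = 0.625 > 0, so the root lies in [-1, -0.5]
g(-0.75) = -0.890625 < 0, so the root lies in [-0.75, -0.5]
g(-0.625) = -0.076172 < 0, so the root lies in [-0.625, -0.5]
g(-0.5625) = 0.2864 > 0, so the root lies in [-0.625, -0.5625]

-0.5625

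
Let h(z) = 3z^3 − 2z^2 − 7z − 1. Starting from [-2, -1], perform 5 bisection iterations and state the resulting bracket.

[-1.15625, -1.125]

h(-1.5) = -5.125 < 0, so the root lies in [-1.5, -1]
h(-1.25) = -1.234375 < 0, so the root lies in [-1.25, -1]
h(-1.125) = 0.072266 > 0, so the root lies in [-1.25, -1.125]
h(-1.1875) = -0.5315 < 0, so the root lies in [-1.1875, -1.125]
h(-1.15625) = -0.2175 < 0, so the root lies in [-1.15625, -1.125]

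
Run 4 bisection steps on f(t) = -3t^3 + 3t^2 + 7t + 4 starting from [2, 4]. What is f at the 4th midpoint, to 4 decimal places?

-2.6426

f(3) = -29 < 0, so the root lies in [2, 3]
f(2.5) = -6.625 < 0, so the root lies in [2, 2.5]
f(2.25) = 0.765625 > 0, so the root lies in [2.25, 2.5]
f(2.375) = -2.6426 < 0, so the root lies in [2.25, 2.375]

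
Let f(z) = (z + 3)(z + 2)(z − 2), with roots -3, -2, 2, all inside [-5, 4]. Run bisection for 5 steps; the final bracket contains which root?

2

midpoint -0.5: f = -9.375 < 0 → [-0.5, 4]
midpoint 1.75: f = -4.453125 < 0 → [1.75, 4]
midpoint 2.875: f = 25.060547 > 0 → [1.75, 2.875]
midpoint 2.3125: f = 7.1594 > 0 → [1.75, 2.3125]
midpoint 2.03125: f = 0.6338 > 0 → [1.75, 2.03125]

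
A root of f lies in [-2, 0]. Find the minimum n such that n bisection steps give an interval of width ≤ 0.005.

Width after n steps is 2/2^n. Need 2^n ≥ 2/0.005 = 400.
2^8 = 256 < 400 ≤ 2^9 = 512, so n = 9.

9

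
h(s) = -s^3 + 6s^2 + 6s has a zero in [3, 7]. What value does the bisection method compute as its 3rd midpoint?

m = 5, h(m) = 55 (+); new bracket [5, 7]
m = 6, h(m) = 36 (+); new bracket [6, 7]
m = 6.5, h(m) = 17.875 (+); new bracket [6.5, 7]

6.5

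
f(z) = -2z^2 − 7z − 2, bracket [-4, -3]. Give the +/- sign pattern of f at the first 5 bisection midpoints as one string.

--+-+

z = -3.5 gives f = -2, negative; keep [-3.5, -3]
z = -3.25 gives f = -0.375, negative; keep [-3.25, -3]
z = -3.125 gives f = 0.34375, positive; keep [-3.25, -3.125]
z = -3.1875 gives f = -0.0078, negative; keep [-3.1875, -3.125]
z = -3.15625 gives f = 0.1699, positive; keep [-3.1875, -3.15625]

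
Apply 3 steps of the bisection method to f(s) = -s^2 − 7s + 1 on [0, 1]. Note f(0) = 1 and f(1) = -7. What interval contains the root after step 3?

[0.125, 0.25]

f(0.5) = -2.75 < 0, so the root lies in [0, 0.5]
f(0.25) = -0.8125 < 0, so the root lies in [0, 0.25]
f(0.125) = 0.109375 > 0, so the root lies in [0.125, 0.25]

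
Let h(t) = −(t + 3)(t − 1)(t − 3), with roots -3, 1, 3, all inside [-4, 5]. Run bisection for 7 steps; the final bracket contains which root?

m = 0.5, h(m) = -4.375 (−); new bracket [-4, 0.5]
m = -1.75, h(m) = -16.328125 (−); new bracket [-4, -1.75]
m = -2.875, h(m) = -2.845703 (−); new bracket [-4, -2.875]
m = -3.4375, h(m) = 12.4978 (+); new bracket [-3.4375, -2.875]
m = -3.15625, h(m) = 3.998 (+); new bracket [-3.15625, -2.875]
m = -3.015625, h(m) = 0.3774 (+); new bracket [-3.015625, -2.875]
m = -2.9453125, h(m) = -1.2828 (−); new bracket [-3.015625, -2.9453125]

-3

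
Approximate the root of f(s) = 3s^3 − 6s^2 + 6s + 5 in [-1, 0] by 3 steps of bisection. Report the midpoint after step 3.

s = -0.5 gives f = 0.125, positive; keep [-1, -0.5]
s = -0.75 gives f = -4.140625, negative; keep [-0.75, -0.5]
s = -0.625 gives f = -1.826172, negative; keep [-0.625, -0.5]

-0.625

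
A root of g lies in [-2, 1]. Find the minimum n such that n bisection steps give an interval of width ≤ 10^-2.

9

Width after n steps is 3/2^n. Need 2^n ≥ 3/10^-2 = 300.
2^8 = 256 < 300 ≤ 2^9 = 512, so n = 9.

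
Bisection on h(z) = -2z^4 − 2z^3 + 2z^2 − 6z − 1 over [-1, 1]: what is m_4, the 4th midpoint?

-0.125

m = 0, h(m) = -1 (−); new bracket [-1, 0]
m = -0.5, h(m) = 2.625 (+); new bracket [-0.5, 0]
m = -0.25, h(m) = 0.648438 (+); new bracket [-0.25, 0]
m = -0.125, h(m) = -0.2153 (−); new bracket [-0.25, -0.125]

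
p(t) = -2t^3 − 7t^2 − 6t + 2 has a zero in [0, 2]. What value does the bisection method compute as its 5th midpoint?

t = 1 gives p = -13, negative; keep [0, 1]
t = 0.5 gives p = -3, negative; keep [0, 0.5]
t = 0.25 gives p = 0.03125, positive; keep [0.25, 0.5]
t = 0.375 gives p = -1.3398, negative; keep [0.25, 0.375]
t = 0.3125 gives p = -0.6196, negative; keep [0.25, 0.3125]

0.3125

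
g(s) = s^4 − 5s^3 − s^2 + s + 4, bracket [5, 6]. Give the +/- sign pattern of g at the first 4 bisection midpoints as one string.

s = 5.5 gives g = 62.4375, positive; keep [5, 5.5]
s = 5.25 gives g = 17.863281, positive; keep [5, 5.25]
s = 5.125 gives g = -0.314209, negative; keep [5.125, 5.25]
s = 5.1875 gives g = 8.4517, positive; keep [5.125, 5.1875]

++-+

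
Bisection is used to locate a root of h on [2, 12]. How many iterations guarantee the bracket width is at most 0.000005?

Width after n steps is 10/2^n. Need 2^n ≥ 10/0.000005 = 2000000.
2^20 = 1048576 < 2000000 ≤ 2^21 = 2097152, so n = 21.

21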